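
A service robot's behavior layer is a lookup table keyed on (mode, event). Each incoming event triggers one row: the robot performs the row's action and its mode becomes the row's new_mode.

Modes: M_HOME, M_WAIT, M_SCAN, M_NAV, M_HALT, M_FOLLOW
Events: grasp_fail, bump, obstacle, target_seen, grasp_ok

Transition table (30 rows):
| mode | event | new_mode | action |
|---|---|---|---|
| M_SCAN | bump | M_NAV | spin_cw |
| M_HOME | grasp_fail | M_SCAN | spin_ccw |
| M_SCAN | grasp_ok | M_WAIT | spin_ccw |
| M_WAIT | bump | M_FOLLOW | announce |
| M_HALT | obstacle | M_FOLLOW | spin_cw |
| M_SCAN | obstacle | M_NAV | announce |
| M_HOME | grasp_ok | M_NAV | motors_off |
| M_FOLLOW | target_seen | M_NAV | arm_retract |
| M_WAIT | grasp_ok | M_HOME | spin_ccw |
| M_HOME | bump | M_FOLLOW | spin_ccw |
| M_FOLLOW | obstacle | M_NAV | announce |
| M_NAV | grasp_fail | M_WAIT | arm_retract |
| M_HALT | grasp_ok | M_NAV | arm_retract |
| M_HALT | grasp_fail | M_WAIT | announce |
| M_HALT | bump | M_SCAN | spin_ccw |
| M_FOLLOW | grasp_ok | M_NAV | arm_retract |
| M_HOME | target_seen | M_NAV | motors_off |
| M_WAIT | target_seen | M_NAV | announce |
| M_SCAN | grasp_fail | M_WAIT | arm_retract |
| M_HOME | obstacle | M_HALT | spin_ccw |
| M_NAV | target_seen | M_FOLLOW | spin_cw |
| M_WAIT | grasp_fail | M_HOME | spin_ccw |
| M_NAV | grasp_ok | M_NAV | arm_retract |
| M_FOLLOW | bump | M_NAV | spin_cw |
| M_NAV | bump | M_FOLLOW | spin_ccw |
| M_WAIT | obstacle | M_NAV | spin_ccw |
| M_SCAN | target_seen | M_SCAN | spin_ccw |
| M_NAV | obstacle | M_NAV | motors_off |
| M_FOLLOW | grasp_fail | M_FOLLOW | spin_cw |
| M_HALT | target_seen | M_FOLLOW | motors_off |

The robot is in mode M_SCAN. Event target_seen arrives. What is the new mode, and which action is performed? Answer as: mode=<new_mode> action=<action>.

current mode = M_SCAN; filter table to that mode:
  (M_SCAN, bump) → (M_NAV, spin_cw)
  (M_SCAN, grasp_ok) → (M_WAIT, spin_ccw)
  (M_SCAN, obstacle) → (M_NAV, announce)
  (M_SCAN, grasp_fail) → (M_WAIT, arm_retract)
  (M_SCAN, target_seen) → (M_SCAN, spin_ccw)  ← event matches
event = target_seen selects (M_SCAN, spin_ccw)

mode=M_SCAN action=spin_ccw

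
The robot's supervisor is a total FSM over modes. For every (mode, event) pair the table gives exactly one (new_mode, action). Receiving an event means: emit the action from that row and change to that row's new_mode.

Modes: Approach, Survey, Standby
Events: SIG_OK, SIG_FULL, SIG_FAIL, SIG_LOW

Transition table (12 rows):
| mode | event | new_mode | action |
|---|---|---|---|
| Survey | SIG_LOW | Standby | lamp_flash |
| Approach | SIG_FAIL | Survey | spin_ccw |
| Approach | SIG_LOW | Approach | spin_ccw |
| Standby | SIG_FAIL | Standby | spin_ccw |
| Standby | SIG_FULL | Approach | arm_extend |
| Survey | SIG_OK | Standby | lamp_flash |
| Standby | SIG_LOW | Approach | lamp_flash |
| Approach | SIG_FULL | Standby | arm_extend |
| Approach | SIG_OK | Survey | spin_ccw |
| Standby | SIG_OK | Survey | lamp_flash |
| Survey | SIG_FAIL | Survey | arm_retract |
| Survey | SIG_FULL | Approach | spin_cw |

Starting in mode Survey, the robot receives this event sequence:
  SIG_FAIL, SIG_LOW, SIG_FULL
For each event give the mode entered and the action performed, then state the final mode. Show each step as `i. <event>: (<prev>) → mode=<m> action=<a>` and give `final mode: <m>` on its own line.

1. SIG_FAIL: (Survey) → mode=Survey action=arm_retract
2. SIG_LOW: (Survey) → mode=Standby action=lamp_flash
3. SIG_FULL: (Standby) → mode=Approach action=arm_extend

final mode: Approach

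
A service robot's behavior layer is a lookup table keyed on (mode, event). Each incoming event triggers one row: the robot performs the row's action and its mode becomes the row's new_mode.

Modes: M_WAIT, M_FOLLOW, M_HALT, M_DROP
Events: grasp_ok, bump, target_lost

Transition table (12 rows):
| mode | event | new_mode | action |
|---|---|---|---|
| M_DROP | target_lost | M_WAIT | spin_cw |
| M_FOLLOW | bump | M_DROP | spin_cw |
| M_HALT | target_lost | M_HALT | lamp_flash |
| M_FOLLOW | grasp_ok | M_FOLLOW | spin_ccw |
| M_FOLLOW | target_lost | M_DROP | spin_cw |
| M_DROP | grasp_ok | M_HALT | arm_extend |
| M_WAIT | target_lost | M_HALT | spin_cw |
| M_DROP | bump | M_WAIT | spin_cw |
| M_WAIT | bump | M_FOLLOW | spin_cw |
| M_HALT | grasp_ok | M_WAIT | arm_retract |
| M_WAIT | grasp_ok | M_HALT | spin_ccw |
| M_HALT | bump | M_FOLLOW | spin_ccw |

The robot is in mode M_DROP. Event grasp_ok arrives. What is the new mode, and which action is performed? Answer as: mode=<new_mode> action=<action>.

mode=M_HALT action=arm_extend

current mode = M_DROP; filter table to that mode:
  (M_DROP, target_lost) → (M_WAIT, spin_cw)
  (M_DROP, grasp_ok) → (M_HALT, arm_extend)  ← event matches
  (M_DROP, bump) → (M_WAIT, spin_cw)
event = grasp_ok selects (M_HALT, arm_extend)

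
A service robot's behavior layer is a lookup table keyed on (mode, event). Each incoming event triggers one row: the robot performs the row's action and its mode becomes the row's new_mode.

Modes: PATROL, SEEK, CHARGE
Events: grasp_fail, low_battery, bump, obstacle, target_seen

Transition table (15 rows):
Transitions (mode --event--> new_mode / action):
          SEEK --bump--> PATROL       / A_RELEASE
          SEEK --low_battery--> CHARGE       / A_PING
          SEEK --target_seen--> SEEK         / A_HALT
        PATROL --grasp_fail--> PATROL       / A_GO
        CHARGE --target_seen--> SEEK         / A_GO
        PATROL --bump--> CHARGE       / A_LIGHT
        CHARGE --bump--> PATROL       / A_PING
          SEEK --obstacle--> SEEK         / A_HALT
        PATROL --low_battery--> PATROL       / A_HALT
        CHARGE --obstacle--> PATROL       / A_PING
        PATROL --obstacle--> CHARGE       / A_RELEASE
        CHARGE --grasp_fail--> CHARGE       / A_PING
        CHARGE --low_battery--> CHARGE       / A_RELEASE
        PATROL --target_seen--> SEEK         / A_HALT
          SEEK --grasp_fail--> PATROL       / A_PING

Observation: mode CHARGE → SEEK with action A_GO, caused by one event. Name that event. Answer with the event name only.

target_seen

try grasp_fail: (CHARGE, grasp_fail) → (CHARGE, A_PING)
try low_battery: (CHARGE, low_battery) → (CHARGE, A_RELEASE)
try bump: (CHARGE, bump) → (PATROL, A_PING)
try obstacle: (CHARGE, obstacle) → (PATROL, A_PING)
try target_seen: (CHARGE, target_seen) → (SEEK, A_GO)  ← matches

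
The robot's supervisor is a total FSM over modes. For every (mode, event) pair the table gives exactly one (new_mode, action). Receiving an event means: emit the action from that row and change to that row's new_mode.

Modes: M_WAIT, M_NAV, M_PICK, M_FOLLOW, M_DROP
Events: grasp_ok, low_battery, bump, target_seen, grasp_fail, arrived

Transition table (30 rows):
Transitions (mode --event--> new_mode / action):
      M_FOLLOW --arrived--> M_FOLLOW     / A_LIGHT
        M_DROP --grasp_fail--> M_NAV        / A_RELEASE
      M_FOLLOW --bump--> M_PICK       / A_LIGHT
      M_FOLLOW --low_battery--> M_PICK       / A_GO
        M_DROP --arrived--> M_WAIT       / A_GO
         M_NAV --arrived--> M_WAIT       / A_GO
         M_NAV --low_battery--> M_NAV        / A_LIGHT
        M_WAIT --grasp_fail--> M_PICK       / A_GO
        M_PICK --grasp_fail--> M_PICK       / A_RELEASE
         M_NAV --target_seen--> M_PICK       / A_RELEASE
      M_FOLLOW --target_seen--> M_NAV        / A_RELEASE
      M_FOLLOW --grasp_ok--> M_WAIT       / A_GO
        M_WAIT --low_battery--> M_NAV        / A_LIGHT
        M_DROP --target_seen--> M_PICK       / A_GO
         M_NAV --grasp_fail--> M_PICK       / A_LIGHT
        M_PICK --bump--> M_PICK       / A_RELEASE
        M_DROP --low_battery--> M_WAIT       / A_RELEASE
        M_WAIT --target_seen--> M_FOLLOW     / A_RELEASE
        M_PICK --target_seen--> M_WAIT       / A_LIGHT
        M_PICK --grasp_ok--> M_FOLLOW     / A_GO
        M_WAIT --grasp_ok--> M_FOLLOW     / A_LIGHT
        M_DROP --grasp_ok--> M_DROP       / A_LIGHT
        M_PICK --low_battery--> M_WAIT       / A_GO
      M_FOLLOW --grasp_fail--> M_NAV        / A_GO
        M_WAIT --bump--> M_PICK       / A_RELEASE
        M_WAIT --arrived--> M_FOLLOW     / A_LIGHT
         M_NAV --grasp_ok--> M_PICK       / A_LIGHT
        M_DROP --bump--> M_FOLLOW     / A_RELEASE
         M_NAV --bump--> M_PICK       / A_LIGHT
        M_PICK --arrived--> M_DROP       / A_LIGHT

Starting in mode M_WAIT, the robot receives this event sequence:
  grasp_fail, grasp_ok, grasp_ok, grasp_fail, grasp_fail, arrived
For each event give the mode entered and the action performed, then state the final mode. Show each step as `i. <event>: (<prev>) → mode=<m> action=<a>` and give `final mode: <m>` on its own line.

1. grasp_fail: (M_WAIT) → mode=M_PICK action=A_GO
2. grasp_ok: (M_PICK) → mode=M_FOLLOW action=A_GO
3. grasp_ok: (M_FOLLOW) → mode=M_WAIT action=A_GO
4. grasp_fail: (M_WAIT) → mode=M_PICK action=A_GO
5. grasp_fail: (M_PICK) → mode=M_PICK action=A_RELEASE
6. arrived: (M_PICK) → mode=M_DROP action=A_LIGHT

final mode: M_DROP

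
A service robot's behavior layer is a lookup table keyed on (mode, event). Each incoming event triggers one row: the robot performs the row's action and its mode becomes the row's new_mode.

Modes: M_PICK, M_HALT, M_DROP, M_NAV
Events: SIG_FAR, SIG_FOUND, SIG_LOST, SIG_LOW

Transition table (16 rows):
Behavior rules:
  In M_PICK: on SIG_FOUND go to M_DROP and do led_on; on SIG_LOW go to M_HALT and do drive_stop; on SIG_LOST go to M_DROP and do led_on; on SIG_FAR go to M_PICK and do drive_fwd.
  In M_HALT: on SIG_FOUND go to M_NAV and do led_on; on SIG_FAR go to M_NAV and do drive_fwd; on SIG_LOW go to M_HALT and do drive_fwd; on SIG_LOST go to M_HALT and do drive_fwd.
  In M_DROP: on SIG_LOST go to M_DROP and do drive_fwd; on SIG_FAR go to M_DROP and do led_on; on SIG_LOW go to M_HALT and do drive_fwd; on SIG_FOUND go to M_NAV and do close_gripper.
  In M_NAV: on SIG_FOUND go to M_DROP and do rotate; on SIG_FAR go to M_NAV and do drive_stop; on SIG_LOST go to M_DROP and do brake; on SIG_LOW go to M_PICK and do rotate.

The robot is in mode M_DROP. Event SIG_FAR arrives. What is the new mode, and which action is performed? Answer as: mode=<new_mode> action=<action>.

current mode = M_DROP; filter table to that mode:
  (M_DROP, SIG_LOST) → (M_DROP, drive_fwd)
  (M_DROP, SIG_FAR) → (M_DROP, led_on)  ← event matches
  (M_DROP, SIG_LOW) → (M_HALT, drive_fwd)
  (M_DROP, SIG_FOUND) → (M_NAV, close_gripper)
event = SIG_FAR selects (M_DROP, led_on)

mode=M_DROP action=led_on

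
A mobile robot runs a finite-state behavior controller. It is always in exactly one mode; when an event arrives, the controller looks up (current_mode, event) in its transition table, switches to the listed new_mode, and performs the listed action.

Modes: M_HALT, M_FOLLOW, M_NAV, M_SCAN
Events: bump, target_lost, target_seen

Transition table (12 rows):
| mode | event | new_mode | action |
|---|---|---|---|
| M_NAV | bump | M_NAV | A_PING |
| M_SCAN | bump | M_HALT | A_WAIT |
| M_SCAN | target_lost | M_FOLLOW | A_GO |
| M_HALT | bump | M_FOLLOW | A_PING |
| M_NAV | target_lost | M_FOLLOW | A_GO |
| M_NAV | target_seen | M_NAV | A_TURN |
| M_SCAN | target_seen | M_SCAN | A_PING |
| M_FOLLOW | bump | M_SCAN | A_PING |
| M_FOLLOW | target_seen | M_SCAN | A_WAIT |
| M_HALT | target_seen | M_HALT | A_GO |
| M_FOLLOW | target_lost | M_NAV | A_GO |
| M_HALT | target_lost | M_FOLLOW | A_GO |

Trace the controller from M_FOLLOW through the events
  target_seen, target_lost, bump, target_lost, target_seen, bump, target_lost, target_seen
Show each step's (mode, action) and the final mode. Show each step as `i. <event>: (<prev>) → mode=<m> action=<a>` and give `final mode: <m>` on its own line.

1. target_seen: (M_FOLLOW) → mode=M_SCAN action=A_WAIT
2. target_lost: (M_SCAN) → mode=M_FOLLOW action=A_GO
3. bump: (M_FOLLOW) → mode=M_SCAN action=A_PING
4. target_lost: (M_SCAN) → mode=M_FOLLOW action=A_GO
5. target_seen: (M_FOLLOW) → mode=M_SCAN action=A_WAIT
6. bump: (M_SCAN) → mode=M_HALT action=A_WAIT
7. target_lost: (M_HALT) → mode=M_FOLLOW action=A_GO
8. target_seen: (M_FOLLOW) → mode=M_SCAN action=A_WAIT

final mode: M_SCAN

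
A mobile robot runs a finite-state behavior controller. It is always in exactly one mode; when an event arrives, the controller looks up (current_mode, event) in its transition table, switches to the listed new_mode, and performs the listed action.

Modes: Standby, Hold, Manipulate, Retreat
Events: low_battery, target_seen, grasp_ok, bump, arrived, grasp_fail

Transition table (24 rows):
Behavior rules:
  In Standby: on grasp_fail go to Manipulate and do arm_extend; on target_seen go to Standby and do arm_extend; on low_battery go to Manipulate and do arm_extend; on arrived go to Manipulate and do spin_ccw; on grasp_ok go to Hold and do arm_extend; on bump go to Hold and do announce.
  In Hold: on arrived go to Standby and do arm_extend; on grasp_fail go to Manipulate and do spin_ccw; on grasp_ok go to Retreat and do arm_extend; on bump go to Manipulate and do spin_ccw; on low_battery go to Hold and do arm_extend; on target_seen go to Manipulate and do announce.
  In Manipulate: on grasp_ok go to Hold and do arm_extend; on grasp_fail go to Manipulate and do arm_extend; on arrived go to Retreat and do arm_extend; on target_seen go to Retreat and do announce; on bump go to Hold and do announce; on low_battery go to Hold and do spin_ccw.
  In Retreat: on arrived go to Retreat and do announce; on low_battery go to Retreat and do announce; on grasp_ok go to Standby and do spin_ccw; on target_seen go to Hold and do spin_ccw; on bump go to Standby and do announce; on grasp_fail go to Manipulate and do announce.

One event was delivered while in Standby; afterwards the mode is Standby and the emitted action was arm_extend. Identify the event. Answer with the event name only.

target_seen

try low_battery: (Standby, low_battery) → (Manipulate, arm_extend)
try target_seen: (Standby, target_seen) → (Standby, arm_extend)  ← matches
try grasp_ok: (Standby, grasp_ok) → (Hold, arm_extend)
try bump: (Standby, bump) → (Hold, announce)
try arrived: (Standby, arrived) → (Manipulate, spin_ccw)
try grasp_fail: (Standby, grasp_fail) → (Manipulate, arm_extend)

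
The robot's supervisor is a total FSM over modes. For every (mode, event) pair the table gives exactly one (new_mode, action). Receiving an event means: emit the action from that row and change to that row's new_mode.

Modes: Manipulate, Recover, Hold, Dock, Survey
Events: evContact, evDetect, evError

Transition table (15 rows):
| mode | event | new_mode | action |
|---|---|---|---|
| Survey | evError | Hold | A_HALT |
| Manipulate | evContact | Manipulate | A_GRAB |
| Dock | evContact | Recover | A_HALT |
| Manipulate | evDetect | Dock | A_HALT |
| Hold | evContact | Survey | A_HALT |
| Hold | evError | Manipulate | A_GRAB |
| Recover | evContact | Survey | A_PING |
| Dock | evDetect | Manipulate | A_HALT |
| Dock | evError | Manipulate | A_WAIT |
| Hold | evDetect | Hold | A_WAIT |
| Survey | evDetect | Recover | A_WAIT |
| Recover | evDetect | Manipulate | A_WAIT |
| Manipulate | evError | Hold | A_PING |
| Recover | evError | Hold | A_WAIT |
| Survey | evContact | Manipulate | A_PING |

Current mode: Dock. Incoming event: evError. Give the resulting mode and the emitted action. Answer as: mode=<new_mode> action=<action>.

current mode = Dock; filter table to that mode:
  (Dock, evContact) → (Recover, A_HALT)
  (Dock, evDetect) → (Manipulate, A_HALT)
  (Dock, evError) → (Manipulate, A_WAIT)  ← event matches
event = evError selects (Manipulate, A_WAIT)

mode=Manipulate action=A_WAIT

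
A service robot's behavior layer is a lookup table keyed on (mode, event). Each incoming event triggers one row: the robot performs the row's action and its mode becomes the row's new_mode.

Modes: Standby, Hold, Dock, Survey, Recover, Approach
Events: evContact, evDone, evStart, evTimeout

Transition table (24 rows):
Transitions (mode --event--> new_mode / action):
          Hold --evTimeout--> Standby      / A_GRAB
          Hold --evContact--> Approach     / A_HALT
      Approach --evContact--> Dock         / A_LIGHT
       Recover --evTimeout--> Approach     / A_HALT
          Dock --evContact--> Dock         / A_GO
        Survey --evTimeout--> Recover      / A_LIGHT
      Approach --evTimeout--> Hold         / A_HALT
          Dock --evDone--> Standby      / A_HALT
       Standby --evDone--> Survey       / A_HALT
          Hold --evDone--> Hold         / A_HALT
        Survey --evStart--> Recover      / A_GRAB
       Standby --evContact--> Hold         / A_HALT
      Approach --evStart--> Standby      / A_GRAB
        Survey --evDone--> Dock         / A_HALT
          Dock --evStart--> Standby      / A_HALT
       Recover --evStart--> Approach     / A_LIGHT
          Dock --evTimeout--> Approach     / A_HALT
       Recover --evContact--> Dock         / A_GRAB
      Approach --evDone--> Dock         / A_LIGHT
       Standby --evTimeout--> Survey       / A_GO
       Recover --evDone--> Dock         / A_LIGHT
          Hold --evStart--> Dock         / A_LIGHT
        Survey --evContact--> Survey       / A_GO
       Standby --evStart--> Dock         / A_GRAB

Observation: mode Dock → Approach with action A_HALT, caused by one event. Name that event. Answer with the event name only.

try evContact: (Dock, evContact) → (Dock, A_GO)
try evDone: (Dock, evDone) → (Standby, A_HALT)
try evStart: (Dock, evStart) → (Standby, A_HALT)
try evTimeout: (Dock, evTimeout) → (Approach, A_HALT)  ← matches

evTimeout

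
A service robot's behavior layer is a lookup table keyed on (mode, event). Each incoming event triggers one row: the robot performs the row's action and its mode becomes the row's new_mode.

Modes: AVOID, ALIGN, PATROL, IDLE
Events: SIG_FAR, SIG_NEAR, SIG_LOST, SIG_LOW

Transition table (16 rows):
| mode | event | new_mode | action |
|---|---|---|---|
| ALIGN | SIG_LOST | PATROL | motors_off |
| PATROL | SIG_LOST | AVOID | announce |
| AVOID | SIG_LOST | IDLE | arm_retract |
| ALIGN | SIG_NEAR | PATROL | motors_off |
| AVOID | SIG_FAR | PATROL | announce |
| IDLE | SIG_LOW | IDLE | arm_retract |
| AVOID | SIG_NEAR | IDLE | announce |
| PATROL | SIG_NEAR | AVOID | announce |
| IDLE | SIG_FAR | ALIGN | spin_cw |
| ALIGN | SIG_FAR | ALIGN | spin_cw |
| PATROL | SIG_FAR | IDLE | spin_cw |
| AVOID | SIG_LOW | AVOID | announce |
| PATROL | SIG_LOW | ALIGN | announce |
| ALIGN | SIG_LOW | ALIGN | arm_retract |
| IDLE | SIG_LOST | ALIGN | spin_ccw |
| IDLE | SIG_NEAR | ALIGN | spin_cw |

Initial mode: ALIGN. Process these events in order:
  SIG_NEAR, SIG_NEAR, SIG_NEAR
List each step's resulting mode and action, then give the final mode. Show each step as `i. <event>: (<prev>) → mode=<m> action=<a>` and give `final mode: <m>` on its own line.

final mode: IDLE

1. SIG_NEAR: (ALIGN) → mode=PATROL action=motors_off
2. SIG_NEAR: (PATROL) → mode=AVOID action=announce
3. SIG_NEAR: (AVOID) → mode=IDLE action=announce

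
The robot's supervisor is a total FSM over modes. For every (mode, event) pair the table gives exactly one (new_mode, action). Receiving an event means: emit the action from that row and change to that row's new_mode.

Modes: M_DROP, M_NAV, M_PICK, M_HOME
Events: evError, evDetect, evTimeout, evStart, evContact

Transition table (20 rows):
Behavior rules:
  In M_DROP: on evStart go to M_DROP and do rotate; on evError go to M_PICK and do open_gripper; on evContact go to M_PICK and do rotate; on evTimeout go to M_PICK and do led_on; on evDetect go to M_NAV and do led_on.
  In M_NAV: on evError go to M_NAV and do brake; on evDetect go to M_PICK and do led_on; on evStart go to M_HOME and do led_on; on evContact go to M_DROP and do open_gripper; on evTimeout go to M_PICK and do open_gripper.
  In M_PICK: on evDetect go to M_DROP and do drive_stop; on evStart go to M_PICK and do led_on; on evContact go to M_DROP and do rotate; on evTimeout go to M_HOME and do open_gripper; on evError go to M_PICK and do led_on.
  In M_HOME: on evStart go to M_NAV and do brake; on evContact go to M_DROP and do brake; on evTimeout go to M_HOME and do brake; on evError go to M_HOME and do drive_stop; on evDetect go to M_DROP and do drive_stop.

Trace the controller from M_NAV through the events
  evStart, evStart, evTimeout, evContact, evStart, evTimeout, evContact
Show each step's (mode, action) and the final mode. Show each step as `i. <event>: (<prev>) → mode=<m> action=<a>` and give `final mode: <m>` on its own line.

final mode: M_DROP

1. evStart: (M_NAV) → mode=M_HOME action=led_on
2. evStart: (M_HOME) → mode=M_NAV action=brake
3. evTimeout: (M_NAV) → mode=M_PICK action=open_gripper
4. evContact: (M_PICK) → mode=M_DROP action=rotate
5. evStart: (M_DROP) → mode=M_DROP action=rotate
6. evTimeout: (M_DROP) → mode=M_PICK action=led_on
7. evContact: (M_PICK) → mode=M_DROP action=rotate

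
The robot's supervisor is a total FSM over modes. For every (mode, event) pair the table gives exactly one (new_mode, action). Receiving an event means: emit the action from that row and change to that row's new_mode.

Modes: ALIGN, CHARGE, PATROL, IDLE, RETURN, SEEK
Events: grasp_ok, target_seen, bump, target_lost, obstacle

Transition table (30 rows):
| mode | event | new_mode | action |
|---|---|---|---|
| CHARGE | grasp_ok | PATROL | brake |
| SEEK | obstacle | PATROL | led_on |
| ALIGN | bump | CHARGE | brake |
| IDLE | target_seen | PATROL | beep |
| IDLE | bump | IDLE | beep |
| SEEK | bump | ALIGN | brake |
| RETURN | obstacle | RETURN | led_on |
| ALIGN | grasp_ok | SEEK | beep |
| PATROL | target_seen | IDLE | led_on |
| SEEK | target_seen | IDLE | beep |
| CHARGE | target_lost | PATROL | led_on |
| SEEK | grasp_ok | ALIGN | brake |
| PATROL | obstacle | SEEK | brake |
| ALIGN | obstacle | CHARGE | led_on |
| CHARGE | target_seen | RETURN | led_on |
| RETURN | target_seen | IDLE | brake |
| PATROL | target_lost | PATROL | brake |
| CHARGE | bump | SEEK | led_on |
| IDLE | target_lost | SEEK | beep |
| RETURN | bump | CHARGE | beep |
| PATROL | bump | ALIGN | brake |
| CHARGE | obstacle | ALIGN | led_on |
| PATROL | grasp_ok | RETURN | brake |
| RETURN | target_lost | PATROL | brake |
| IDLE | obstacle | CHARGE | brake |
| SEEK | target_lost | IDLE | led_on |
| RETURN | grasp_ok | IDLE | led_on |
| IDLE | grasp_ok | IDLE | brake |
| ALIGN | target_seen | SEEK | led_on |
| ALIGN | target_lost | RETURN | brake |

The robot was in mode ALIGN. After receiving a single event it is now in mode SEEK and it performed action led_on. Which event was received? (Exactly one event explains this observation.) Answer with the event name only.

target_seen

try grasp_ok: (ALIGN, grasp_ok) → (SEEK, beep)
try target_seen: (ALIGN, target_seen) → (SEEK, led_on)  ← matches
try bump: (ALIGN, bump) → (CHARGE, brake)
try target_lost: (ALIGN, target_lost) → (RETURN, brake)
try obstacle: (ALIGN, obstacle) → (CHARGE, led_on)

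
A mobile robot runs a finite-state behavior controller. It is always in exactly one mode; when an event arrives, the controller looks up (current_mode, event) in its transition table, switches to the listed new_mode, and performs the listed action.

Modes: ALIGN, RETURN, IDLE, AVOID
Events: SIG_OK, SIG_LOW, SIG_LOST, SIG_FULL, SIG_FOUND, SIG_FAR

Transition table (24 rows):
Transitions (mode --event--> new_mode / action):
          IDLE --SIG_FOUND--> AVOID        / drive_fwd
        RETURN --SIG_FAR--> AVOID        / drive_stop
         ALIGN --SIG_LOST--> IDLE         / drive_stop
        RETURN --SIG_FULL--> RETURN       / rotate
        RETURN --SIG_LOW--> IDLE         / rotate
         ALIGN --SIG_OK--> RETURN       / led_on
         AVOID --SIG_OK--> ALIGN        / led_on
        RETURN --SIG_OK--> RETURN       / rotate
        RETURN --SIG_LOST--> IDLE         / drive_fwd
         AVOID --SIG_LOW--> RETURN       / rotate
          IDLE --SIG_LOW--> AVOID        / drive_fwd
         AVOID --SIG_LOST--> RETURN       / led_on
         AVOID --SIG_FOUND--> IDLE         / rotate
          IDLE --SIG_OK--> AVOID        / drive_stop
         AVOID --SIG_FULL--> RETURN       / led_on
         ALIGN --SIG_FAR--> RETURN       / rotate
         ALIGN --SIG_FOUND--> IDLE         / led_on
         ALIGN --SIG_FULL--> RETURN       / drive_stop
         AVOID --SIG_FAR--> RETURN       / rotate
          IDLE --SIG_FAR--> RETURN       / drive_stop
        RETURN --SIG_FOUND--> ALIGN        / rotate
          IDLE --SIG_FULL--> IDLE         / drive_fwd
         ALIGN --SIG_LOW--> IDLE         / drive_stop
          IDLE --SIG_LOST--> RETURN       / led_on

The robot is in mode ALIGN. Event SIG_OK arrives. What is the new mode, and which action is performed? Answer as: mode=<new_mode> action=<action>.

current mode = ALIGN; filter table to that mode:
  (ALIGN, SIG_LOST) → (IDLE, drive_stop)
  (ALIGN, SIG_OK) → (RETURN, led_on)  ← event matches
  (ALIGN, SIG_FAR) → (RETURN, rotate)
  (ALIGN, SIG_FOUND) → (IDLE, led_on)
  (ALIGN, SIG_FULL) → (RETURN, drive_stop)
  (ALIGN, SIG_LOW) → (IDLE, drive_stop)
event = SIG_OK selects (RETURN, led_on)

mode=RETURN action=led_on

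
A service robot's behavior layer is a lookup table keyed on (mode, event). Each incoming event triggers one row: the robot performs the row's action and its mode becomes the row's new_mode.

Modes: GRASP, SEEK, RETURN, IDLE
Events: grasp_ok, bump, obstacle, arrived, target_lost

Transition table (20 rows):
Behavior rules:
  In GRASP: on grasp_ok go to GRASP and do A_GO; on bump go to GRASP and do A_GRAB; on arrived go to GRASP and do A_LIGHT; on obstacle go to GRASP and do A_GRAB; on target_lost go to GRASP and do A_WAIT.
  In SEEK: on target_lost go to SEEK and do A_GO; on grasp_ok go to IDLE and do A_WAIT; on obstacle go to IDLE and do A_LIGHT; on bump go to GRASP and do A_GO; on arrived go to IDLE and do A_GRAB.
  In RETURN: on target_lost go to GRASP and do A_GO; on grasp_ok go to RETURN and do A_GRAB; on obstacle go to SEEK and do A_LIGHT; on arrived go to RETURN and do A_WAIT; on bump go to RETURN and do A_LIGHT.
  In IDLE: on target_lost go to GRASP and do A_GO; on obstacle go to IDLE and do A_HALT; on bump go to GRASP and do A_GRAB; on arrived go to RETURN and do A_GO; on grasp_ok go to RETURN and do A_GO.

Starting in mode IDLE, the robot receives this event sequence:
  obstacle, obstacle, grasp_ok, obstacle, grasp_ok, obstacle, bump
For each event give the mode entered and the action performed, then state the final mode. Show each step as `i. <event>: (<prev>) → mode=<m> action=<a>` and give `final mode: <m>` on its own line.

1. obstacle: (IDLE) → mode=IDLE action=A_HALT
2. obstacle: (IDLE) → mode=IDLE action=A_HALT
3. grasp_ok: (IDLE) → mode=RETURN action=A_GO
4. obstacle: (RETURN) → mode=SEEK action=A_LIGHT
5. grasp_ok: (SEEK) → mode=IDLE action=A_WAIT
6. obstacle: (IDLE) → mode=IDLE action=A_HALT
7. bump: (IDLE) → mode=GRASP action=A_GRAB

final mode: GRASP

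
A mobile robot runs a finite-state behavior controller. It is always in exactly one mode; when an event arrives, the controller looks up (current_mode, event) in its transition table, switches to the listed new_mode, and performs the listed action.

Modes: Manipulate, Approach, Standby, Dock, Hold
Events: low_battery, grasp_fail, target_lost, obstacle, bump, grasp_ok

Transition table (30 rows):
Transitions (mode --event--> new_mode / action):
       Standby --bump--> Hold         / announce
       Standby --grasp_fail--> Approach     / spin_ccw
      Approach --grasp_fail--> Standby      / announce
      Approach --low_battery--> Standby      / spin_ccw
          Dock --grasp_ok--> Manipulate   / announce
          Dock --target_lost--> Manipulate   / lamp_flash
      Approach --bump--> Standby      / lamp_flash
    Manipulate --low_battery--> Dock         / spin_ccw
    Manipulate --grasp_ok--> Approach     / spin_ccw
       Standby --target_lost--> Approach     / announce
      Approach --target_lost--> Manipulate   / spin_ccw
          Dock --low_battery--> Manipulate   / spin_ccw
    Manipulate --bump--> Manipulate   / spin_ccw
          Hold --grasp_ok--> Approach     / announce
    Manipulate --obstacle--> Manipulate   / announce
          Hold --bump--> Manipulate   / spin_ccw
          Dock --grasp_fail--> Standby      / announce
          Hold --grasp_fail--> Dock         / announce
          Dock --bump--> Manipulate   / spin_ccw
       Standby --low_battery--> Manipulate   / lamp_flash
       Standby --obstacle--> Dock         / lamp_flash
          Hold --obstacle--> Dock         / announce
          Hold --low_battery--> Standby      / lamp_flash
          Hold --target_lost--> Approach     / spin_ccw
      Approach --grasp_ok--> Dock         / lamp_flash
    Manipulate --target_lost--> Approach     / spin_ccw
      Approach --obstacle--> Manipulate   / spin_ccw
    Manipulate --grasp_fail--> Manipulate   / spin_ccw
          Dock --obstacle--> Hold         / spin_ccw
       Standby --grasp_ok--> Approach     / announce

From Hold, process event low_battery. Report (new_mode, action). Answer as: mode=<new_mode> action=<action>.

mode=Standby action=lamp_flash

current mode = Hold; filter table to that mode:
  (Hold, grasp_ok) → (Approach, announce)
  (Hold, bump) → (Manipulate, spin_ccw)
  (Hold, grasp_fail) → (Dock, announce)
  (Hold, obstacle) → (Dock, announce)
  (Hold, low_battery) → (Standby, lamp_flash)  ← event matches
  (Hold, target_lost) → (Approach, spin_ccw)
event = low_battery selects (Standby, lamp_flash)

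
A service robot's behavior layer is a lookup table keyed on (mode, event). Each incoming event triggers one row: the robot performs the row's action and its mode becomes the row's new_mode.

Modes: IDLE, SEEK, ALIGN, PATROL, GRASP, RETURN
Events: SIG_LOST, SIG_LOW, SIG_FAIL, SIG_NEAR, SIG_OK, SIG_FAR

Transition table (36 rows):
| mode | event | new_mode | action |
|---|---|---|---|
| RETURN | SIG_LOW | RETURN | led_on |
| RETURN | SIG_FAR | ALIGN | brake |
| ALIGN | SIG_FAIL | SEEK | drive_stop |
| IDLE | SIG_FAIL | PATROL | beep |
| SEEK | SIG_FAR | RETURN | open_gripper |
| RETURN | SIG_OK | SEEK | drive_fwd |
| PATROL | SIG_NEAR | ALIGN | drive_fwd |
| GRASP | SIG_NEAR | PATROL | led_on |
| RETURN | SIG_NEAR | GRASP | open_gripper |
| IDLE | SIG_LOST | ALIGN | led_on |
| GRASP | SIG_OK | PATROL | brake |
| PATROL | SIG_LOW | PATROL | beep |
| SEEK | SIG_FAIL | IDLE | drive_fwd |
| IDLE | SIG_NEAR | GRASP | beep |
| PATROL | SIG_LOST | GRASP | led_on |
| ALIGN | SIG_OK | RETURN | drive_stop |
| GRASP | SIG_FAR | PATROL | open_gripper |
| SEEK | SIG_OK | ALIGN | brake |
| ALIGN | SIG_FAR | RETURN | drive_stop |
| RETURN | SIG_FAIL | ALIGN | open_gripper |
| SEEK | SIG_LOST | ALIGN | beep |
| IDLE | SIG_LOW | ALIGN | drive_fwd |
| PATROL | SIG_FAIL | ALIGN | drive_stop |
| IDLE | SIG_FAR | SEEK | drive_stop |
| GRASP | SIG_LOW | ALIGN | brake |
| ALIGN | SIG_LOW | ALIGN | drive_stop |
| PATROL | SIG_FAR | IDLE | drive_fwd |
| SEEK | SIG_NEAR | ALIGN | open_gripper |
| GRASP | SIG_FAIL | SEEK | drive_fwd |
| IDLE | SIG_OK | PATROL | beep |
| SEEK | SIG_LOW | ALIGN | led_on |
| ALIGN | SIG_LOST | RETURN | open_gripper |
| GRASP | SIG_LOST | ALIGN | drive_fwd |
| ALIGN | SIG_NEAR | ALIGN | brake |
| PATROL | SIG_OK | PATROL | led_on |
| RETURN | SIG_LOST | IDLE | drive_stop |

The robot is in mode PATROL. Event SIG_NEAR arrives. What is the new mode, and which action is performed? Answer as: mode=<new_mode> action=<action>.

current mode = PATROL; filter table to that mode:
  (PATROL, SIG_NEAR) → (ALIGN, drive_fwd)  ← event matches
  (PATROL, SIG_LOW) → (PATROL, beep)
  (PATROL, SIG_LOST) → (GRASP, led_on)
  (PATROL, SIG_FAIL) → (ALIGN, drive_stop)
  (PATROL, SIG_FAR) → (IDLE, drive_fwd)
  (PATROL, SIG_OK) → (PATROL, led_on)
event = SIG_NEAR selects (ALIGN, drive_fwd)

mode=ALIGN action=drive_fwd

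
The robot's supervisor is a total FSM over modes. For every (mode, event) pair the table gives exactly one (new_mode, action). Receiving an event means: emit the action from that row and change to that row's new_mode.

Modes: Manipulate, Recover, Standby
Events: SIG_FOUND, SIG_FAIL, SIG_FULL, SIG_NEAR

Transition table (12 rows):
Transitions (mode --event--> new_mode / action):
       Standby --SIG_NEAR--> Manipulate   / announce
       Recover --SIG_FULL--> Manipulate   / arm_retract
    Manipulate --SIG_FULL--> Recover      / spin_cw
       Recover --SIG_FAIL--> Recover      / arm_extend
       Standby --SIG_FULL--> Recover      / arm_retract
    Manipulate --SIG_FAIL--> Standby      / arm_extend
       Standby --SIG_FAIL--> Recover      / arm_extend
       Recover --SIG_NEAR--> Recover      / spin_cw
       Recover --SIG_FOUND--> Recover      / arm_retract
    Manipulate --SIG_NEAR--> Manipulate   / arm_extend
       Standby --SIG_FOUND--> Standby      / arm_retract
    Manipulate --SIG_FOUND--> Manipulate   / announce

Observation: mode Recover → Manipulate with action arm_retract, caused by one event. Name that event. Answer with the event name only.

try SIG_FOUND: (Recover, SIG_FOUND) → (Recover, arm_retract)
try SIG_FAIL: (Recover, SIG_FAIL) → (Recover, arm_extend)
try SIG_FULL: (Recover, SIG_FULL) → (Manipulate, arm_retract)  ← matches
try SIG_NEAR: (Recover, SIG_NEAR) → (Recover, spin_cw)

SIG_FULL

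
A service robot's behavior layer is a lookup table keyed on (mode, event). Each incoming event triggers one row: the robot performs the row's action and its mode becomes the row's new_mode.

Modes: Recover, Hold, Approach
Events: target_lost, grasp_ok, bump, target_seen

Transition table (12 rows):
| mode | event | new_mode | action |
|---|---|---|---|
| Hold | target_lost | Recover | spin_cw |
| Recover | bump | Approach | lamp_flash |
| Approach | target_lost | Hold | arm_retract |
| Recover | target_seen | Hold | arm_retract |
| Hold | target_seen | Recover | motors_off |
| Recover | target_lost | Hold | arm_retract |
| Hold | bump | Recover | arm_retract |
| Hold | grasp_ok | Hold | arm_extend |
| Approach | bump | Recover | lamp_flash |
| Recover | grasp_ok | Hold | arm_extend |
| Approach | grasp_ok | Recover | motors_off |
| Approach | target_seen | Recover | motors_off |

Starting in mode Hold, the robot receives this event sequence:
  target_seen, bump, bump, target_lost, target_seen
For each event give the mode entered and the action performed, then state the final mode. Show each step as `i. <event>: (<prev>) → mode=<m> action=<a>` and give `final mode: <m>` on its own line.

final mode: Recover

1. target_seen: (Hold) → mode=Recover action=motors_off
2. bump: (Recover) → mode=Approach action=lamp_flash
3. bump: (Approach) → mode=Recover action=lamp_flash
4. target_lost: (Recover) → mode=Hold action=arm_retract
5. target_seen: (Hold) → mode=Recover action=motors_off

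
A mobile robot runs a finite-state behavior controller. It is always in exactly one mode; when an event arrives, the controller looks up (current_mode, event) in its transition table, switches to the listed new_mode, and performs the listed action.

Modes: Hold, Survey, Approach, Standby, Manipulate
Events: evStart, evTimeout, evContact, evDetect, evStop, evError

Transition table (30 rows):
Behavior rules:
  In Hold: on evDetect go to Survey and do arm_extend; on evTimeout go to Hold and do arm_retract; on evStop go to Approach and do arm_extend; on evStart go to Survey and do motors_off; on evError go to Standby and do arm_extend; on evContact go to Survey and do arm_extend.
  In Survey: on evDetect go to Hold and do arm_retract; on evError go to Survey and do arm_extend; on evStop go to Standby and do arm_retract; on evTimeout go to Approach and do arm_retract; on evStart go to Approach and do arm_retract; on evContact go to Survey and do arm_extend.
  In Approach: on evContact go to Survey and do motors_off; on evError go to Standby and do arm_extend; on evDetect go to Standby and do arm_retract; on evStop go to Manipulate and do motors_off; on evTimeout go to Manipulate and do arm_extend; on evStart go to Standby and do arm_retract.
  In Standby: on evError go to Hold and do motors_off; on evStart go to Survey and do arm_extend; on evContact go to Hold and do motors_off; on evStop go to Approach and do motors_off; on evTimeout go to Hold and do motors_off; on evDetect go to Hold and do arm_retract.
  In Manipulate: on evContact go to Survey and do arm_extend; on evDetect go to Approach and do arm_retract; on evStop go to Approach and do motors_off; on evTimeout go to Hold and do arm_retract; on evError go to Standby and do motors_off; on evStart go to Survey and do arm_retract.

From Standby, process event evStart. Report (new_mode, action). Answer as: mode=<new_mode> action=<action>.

current mode = Standby; filter table to that mode:
  (Standby, evError) → (Hold, motors_off)
  (Standby, evStart) → (Survey, arm_extend)  ← event matches
  (Standby, evContact) → (Hold, motors_off)
  (Standby, evStop) → (Approach, motors_off)
  (Standby, evTimeout) → (Hold, motors_off)
  (Standby, evDetect) → (Hold, arm_retract)
event = evStart selects (Survey, arm_extend)

mode=Survey action=arm_extend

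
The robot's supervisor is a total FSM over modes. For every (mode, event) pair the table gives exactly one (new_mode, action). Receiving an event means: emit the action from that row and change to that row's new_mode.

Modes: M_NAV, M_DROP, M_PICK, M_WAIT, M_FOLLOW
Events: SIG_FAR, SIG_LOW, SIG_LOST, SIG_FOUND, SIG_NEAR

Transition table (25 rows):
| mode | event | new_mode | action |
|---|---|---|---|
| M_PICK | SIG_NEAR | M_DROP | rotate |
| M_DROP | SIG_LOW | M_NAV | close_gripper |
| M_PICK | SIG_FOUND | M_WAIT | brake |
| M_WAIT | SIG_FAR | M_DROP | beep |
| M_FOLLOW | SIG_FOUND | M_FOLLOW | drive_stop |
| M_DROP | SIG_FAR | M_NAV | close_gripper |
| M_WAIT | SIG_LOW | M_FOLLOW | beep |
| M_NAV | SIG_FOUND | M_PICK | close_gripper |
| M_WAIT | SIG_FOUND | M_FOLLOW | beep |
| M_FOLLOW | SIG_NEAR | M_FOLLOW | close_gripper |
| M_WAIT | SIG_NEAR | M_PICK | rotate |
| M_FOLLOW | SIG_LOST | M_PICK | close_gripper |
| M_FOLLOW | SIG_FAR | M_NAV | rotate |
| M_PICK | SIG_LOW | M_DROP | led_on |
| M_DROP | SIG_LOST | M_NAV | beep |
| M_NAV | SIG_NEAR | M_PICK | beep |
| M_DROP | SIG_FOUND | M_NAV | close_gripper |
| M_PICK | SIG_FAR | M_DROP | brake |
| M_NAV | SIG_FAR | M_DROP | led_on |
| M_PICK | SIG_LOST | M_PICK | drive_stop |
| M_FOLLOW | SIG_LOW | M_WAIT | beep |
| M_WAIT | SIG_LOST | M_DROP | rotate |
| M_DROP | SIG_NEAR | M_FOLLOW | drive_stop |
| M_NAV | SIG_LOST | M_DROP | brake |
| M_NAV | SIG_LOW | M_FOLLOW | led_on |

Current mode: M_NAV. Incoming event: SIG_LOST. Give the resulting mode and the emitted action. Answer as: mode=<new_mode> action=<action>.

current mode = M_NAV; filter table to that mode:
  (M_NAV, SIG_FOUND) → (M_PICK, close_gripper)
  (M_NAV, SIG_NEAR) → (M_PICK, beep)
  (M_NAV, SIG_FAR) → (M_DROP, led_on)
  (M_NAV, SIG_LOST) → (M_DROP, brake)  ← event matches
  (M_NAV, SIG_LOW) → (M_FOLLOW, led_on)
event = SIG_LOST selects (M_DROP, brake)

mode=M_DROP action=brake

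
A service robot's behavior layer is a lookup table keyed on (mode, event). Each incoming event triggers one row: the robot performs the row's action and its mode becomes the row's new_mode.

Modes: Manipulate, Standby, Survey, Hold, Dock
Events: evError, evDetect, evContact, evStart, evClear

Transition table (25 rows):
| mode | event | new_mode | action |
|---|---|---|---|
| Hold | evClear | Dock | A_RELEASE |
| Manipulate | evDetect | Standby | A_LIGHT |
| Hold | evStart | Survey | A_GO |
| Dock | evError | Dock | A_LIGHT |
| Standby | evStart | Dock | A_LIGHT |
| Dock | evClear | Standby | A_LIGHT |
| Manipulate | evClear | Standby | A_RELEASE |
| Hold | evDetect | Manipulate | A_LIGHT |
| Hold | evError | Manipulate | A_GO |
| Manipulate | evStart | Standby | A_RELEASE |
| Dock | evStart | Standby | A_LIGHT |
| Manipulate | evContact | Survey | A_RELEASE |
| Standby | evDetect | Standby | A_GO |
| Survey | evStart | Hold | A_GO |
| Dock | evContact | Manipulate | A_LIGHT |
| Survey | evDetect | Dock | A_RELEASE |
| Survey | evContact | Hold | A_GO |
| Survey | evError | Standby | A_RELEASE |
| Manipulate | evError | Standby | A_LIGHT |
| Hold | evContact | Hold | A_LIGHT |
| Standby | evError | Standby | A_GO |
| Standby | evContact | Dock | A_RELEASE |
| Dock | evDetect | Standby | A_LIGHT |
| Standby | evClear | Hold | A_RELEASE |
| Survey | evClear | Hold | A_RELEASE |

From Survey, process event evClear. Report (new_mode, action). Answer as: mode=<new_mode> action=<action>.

mode=Hold action=A_RELEASE

current mode = Survey; filter table to that mode:
  (Survey, evStart) → (Hold, A_GO)
  (Survey, evDetect) → (Dock, A_RELEASE)
  (Survey, evContact) → (Hold, A_GO)
  (Survey, evError) → (Standby, A_RELEASE)
  (Survey, evClear) → (Hold, A_RELEASE)  ← event matches
event = evClear selects (Hold, A_RELEASE)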